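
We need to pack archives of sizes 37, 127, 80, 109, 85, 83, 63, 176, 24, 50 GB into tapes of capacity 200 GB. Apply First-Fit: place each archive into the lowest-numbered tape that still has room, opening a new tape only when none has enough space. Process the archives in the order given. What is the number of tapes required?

tape 1: place 37 GB, 163 GB left
tape 1: place 127 GB, 36 GB left
tape 2: place 80 GB, 120 GB left
tape 2: place 109 GB, 11 GB left
tape 3: place 85 GB, 115 GB left
tape 3: place 83 GB, 32 GB left
tape 4: place 63 GB, 137 GB left
tape 5: place 176 GB, 24 GB left
tape 1: place 24 GB, 12 GB left
tape 4: place 50 GB, 87 GB left

5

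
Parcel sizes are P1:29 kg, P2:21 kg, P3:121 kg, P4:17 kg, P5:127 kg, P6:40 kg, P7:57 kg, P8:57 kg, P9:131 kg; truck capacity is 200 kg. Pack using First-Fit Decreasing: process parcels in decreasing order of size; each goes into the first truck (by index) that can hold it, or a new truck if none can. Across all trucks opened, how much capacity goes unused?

200

Sorted descending: 131, 127, 121, 57, 57, 40, 29, 21, 17.
truck 1: place 131 kg, 69 kg left
truck 2: place 127 kg, 73 kg left
truck 3: place 121 kg, 79 kg left
truck 1: place 57 kg, 12 kg left
truck 2: place 57 kg, 16 kg left
truck 3: place 40 kg, 39 kg left
truck 3: place 29 kg, 10 kg left
truck 4: place 21 kg, 179 kg left
truck 4: place 17 kg, 162 kg left
4 trucks × 200 kg = 800 kg; used 600 kg; unused 200 kg.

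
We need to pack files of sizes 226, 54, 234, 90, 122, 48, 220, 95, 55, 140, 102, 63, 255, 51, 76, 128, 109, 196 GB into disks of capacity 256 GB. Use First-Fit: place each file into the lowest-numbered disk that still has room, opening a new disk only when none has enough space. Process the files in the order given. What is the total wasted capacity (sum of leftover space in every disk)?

296

disk 1: place 226 GB, 30 GB left
disk 2: place 54 GB, 202 GB left
disk 3: place 234 GB, 22 GB left
disk 2: place 90 GB, 112 GB left
disk 4: place 122 GB, 134 GB left
disk 2: place 48 GB, 64 GB left
disk 5: place 220 GB, 36 GB left
disk 4: place 95 GB, 39 GB left
disk 2: place 55 GB, 9 GB left
disk 6: place 140 GB, 116 GB left
disk 6: place 102 GB, 14 GB left
disk 7: place 63 GB, 193 GB left
disk 8: place 255 GB, 1 GB left
disk 7: place 51 GB, 142 GB left
disk 7: place 76 GB, 66 GB left
disk 9: place 128 GB, 128 GB left
disk 9: place 109 GB, 19 GB left
disk 10: place 196 GB, 60 GB left
10 disks × 256 GB = 2560 GB; used 2264 GB; unused 296 GB.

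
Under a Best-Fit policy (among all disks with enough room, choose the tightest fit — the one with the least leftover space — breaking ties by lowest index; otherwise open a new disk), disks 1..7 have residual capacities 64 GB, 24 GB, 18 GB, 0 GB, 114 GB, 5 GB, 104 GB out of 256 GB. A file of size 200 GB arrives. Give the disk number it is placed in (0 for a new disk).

0

No disk has ≥ 200 GB free, so a new disk is opened.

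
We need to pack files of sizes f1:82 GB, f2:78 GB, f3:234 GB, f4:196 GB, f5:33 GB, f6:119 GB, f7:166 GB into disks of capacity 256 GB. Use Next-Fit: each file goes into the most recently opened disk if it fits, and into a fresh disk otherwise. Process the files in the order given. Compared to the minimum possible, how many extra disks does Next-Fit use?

1

Next-Fit: [82,78] [234] [196,33] [119] [166] → 5 disks.
Total size 908 GB; any packing needs at least ⌈908/256⌉ = 4 disks.
An optimal packing achieves that bound: [234] [196,33] [166,82] [119,78] → 4 disks.
Excess: 5 − 4 = 1.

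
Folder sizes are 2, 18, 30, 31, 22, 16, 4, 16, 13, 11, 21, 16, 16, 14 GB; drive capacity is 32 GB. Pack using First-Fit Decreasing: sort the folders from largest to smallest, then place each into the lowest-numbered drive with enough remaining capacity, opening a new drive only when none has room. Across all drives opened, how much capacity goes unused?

26

Sorted descending: 31, 30, 22, 21, 18, 16, 16, 16, 16, 14, 13, 11, 4, 2.
Put 31 GB in drive 1; 1 GB remain.
Put 30 GB in drive 2; 2 GB remain.
Put 22 GB in drive 3; 10 GB remain.
Put 21 GB in drive 4; 11 GB remain.
Put 18 GB in drive 5; 14 GB remain.
Put 16 GB in drive 6; 16 GB remain.
Put 16 GB in drive 6; 0 GB remain.
Put 16 GB in drive 7; 16 GB remain.
Put 16 GB in drive 7; 0 GB remain.
Put 14 GB in drive 5; 0 GB remain.
Put 13 GB in drive 8; 19 GB remain.
Put 11 GB in drive 4; 0 GB remain.
Put 4 GB in drive 3; 6 GB remain.
Put 2 GB in drive 2; 0 GB remain.
8 drives × 32 GB = 256 GB; used 230 GB; unused 26 GB.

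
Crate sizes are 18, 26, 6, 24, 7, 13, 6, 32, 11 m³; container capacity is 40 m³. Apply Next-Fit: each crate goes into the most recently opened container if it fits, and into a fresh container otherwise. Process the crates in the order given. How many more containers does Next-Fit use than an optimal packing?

Next-Fit: [18] [26,6] [24,7] [13,6] [32] [11] → 6 containers.
Total size 143 m³; any packing needs at least ⌈143/40⌉ = 4 containers.
An optimal packing achieves that bound: [32,7] [26,13] [24,11] [18,6,6] → 4 containers.
Excess: 6 − 4 = 2.

2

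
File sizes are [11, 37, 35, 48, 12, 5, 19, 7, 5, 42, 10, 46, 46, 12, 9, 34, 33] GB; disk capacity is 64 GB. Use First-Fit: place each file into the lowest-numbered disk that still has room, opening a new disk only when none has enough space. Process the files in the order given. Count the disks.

8

Put 11 GB in disk 1; 53 GB remain.
Put 37 GB in disk 1; 16 GB remain.
Put 35 GB in disk 2; 29 GB remain.
Put 48 GB in disk 3; 16 GB remain.
Put 12 GB in disk 1; 4 GB remain.
Put 5 GB in disk 2; 24 GB remain.
Put 19 GB in disk 2; 5 GB remain.
Put 7 GB in disk 3; 9 GB remain.
Put 5 GB in disk 2; 0 GB remain.
Put 42 GB in disk 4; 22 GB remain.
Put 10 GB in disk 4; 12 GB remain.
Put 46 GB in disk 5; 18 GB remain.
Put 46 GB in disk 6; 18 GB remain.
Put 12 GB in disk 4; 0 GB remain.
Put 9 GB in disk 3; 0 GB remain.
Put 34 GB in disk 7; 30 GB remain.
Put 33 GB in disk 8; 31 GB remain.
Final disks: [11,37,12] [35,5,19,5] [48,7,9] [42,10,12] [46] [46] [34] [33].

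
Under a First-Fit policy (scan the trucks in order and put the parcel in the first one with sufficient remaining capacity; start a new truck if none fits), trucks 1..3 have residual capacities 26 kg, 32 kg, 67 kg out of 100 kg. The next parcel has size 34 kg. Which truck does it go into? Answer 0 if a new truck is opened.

3

Trucks with room: truck 3 (67 kg).
The first with room is truck 3.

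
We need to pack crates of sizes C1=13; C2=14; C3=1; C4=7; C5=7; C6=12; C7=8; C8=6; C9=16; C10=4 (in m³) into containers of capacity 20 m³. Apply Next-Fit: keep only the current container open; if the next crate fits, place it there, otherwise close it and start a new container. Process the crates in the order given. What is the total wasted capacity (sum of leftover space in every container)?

Put C1 (13 m³) in container 1; 7 m³ remain.
Put C2 (14 m³) in container 2; 6 m³ remain.
Put C3 (1 m³) in container 2; 5 m³ remain.
Put C4 (7 m³) in container 3; 13 m³ remain.
Put C5 (7 m³) in container 3; 6 m³ remain.
Put C6 (12 m³) in container 4; 8 m³ remain.
Put C7 (8 m³) in container 4; 0 m³ remain.
Put C8 (6 m³) in container 5; 14 m³ remain.
Put C9 (16 m³) in container 6; 4 m³ remain.
Put C10 (4 m³) in container 6; 0 m³ remain.
6 containers × 20 m³ = 120 m³; used 88 m³; unused 32 m³.

32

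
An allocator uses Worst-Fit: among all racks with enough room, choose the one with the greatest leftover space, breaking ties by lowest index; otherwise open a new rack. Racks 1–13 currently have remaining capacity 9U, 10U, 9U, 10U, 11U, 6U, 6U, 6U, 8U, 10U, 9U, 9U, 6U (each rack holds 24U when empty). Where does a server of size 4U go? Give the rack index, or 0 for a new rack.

5

Racks with room: rack 1 (9U), rack 2 (10U), rack 3 (9U), rack 4 (10U), rack 5 (11U), rack 6 (6U), rack 7 (6U), rack 8 (6U), rack 9 (8U), rack 10 (10U), rack 11 (9U), rack 12 (9U), rack 13 (6U).
Most room is rack 5 with 11U free.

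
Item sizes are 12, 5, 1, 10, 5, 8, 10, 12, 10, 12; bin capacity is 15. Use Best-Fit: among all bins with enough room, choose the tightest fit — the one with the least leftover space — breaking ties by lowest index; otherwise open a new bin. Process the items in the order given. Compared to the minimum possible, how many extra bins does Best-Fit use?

Best-Fit: [12,1] [5,10] [5,8] [10] [12] [10] [12] → 7 bins.
7 items exceed 7.5 (half the capacity), and no two of those can share a bin, so at least 7 bins are needed.
So 7 is already optimal.

0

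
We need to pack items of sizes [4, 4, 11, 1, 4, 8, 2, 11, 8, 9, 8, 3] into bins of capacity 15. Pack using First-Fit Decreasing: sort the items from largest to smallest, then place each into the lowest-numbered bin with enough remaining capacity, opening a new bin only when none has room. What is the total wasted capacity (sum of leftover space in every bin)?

17

Sorted descending: 11, 11, 9, 8, 8, 8, 4, 4, 4, 3, 2, 1.
Put 11 in bin 1; 4 remain.
Put 11 in bin 2; 4 remain.
Put 9 in bin 3; 6 remain.
Put 8 in bin 4; 7 remain.
Put 8 in bin 5; 7 remain.
Put 8 in bin 6; 7 remain.
Put 4 in bin 1; 0 remain.
Put 4 in bin 2; 0 remain.
Put 4 in bin 3; 2 remain.
Put 3 in bin 4; 4 remain.
Put 2 in bin 3; 0 remain.
Put 1 in bin 4; 3 remain.
6 bins × 15 = 90; used 73; unused 17.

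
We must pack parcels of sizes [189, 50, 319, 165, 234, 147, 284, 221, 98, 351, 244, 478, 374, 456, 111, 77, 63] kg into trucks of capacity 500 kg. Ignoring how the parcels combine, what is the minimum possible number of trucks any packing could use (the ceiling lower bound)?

Total size = 189 + 50 + 319 + 165 + 234 + 147 + 284 + 221 + 98 + 351 + 244 + 478 + 374 + 456 + 111 + 77 + 63 = 3861 kg.
⌈3861 / 500⌉ = 8.

8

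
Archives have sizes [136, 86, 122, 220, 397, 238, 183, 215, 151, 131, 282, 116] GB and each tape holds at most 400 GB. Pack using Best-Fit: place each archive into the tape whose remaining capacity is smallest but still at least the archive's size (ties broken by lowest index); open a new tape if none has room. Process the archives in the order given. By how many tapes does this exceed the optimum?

0

Best-Fit: [136,86,122] [220,131] [397] [238,151] [183,215] [282,116] → 6 tapes.
Total size 2277 GB; any packing needs at least ⌈2277/400⌉ = 6 tapes.
So 6 is already optimal.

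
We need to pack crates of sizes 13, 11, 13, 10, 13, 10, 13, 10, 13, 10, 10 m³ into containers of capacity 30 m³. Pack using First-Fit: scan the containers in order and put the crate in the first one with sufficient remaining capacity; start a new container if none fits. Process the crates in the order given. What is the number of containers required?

6

Put 13 m³ in container 1; 17 m³ remain.
Put 11 m³ in container 1; 6 m³ remain.
Put 13 m³ in container 2; 17 m³ remain.
Put 10 m³ in container 2; 7 m³ remain.
Put 13 m³ in container 3; 17 m³ remain.
Put 10 m³ in container 3; 7 m³ remain.
Put 13 m³ in container 4; 17 m³ remain.
Put 10 m³ in container 4; 7 m³ remain.
Put 13 m³ in container 5; 17 m³ remain.
Put 10 m³ in container 5; 7 m³ remain.
Put 10 m³ in container 6; 20 m³ remain.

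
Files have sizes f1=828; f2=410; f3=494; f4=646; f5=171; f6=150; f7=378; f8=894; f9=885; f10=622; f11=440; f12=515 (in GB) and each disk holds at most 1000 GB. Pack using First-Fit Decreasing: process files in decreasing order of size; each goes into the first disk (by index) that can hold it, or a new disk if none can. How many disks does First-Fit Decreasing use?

7

Sorted descending: 894, 885, 828, 646, 622, 515, 494, 440, 410, 378, 171, 150.
disk 1: place 894 GB, 106 GB left
disk 2: place 885 GB, 115 GB left
disk 3: place 828 GB, 172 GB left
disk 4: place 646 GB, 354 GB left
disk 5: place 622 GB, 378 GB left
disk 6: place 515 GB, 485 GB left
disk 7: place 494 GB, 506 GB left
disk 6: place 440 GB, 45 GB left
disk 7: place 410 GB, 96 GB left
disk 5: place 378 GB, 0 GB left
disk 3: place 171 GB, 1 GB left
disk 4: place 150 GB, 204 GB left
Final disks: [894] [885] [828,171] [646,150] [622,378] [515,440] [494,410].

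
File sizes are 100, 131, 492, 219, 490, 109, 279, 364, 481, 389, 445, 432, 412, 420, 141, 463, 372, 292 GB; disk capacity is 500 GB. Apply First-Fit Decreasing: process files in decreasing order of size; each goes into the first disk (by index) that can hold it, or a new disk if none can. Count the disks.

13

Sorted descending: 492, 490, 481, 463, 445, 432, 420, 412, 389, 372, 364, 292, 279, 219, 141, 131, 109, 100.
disk 1: place 492 GB, 8 GB left
disk 2: place 490 GB, 10 GB left
disk 3: place 481 GB, 19 GB left
disk 4: place 463 GB, 37 GB left
disk 5: place 445 GB, 55 GB left
disk 6: place 432 GB, 68 GB left
disk 7: place 420 GB, 80 GB left
disk 8: place 412 GB, 88 GB left
disk 9: place 389 GB, 111 GB left
disk 10: place 372 GB, 128 GB left
disk 11: place 364 GB, 136 GB left
disk 12: place 292 GB, 208 GB left
disk 13: place 279 GB, 221 GB left
disk 13: place 219 GB, 2 GB left
disk 12: place 141 GB, 67 GB left
disk 11: place 131 GB, 5 GB left
disk 9: place 109 GB, 2 GB left
disk 10: place 100 GB, 28 GB left
Final disks: [492] [490] [481] [463] [445] [432] [420] [412] [389,109] [372,100] [364,131] [292,141] [279,219].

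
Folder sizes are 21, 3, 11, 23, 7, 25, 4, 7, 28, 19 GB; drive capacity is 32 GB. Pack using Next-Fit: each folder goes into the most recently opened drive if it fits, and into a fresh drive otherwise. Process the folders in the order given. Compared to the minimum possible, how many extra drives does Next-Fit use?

Next-Fit: [21,3] [11] [23,7] [25,4] [7] [28] [19] → 7 drives.
Total size 148 GB; any packing needs at least ⌈148/32⌉ = 5 drives.
An optimal packing achieves that bound: [28,4] [25,7] [23,7] [21,11] [19,3] → 5 drives.
Excess: 7 − 5 = 2.

2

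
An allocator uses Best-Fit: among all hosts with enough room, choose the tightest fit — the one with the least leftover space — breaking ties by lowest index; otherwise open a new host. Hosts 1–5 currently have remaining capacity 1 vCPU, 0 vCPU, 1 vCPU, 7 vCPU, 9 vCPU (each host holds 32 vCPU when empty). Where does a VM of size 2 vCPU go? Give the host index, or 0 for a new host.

Hosts with room: host 4 (7 vCPU), host 5 (9 vCPU).
Tightest fit is host 4 with 7 vCPU free.

4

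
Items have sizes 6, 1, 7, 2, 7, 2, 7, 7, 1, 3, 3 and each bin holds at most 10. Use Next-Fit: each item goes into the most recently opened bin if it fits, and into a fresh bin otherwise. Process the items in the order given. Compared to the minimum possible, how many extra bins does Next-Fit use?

Next-Fit: [6,1] [7,2] [7,2] [7] [7,1] [3,3] → 6 bins.
Total size 46; any packing needs at least ⌈46/10⌉ = 5 bins.
An optimal packing achieves that bound: [7,3] [7,3] [7,2,1] [7,2,1] [6] → 5 bins.
Excess: 6 − 5 = 1.

1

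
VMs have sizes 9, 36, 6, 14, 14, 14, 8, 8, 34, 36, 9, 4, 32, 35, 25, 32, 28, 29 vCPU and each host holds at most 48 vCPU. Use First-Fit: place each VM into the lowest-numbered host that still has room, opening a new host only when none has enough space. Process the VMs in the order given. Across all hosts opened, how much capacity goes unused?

155

Put 9 vCPU in host 1; 39 vCPU remain.
Put 36 vCPU in host 1; 3 vCPU remain.
Put 6 vCPU in host 2; 42 vCPU remain.
Put 14 vCPU in host 2; 28 vCPU remain.
Put 14 vCPU in host 2; 14 vCPU remain.
Put 14 vCPU in host 2; 0 vCPU remain.
Put 8 vCPU in host 3; 40 vCPU remain.
Put 8 vCPU in host 3; 32 vCPU remain.
Put 34 vCPU in host 4; 14 vCPU remain.
Put 36 vCPU in host 5; 12 vCPU remain.
Put 9 vCPU in host 3; 23 vCPU remain.
Put 4 vCPU in host 3; 19 vCPU remain.
Put 32 vCPU in host 6; 16 vCPU remain.
Put 35 vCPU in host 7; 13 vCPU remain.
Put 25 vCPU in host 8; 23 vCPU remain.
Put 32 vCPU in host 9; 16 vCPU remain.
Put 28 vCPU in host 10; 20 vCPU remain.
Put 29 vCPU in host 11; 19 vCPU remain.
11 hosts × 48 vCPU = 528 vCPU; used 373 vCPU; unused 155 vCPU.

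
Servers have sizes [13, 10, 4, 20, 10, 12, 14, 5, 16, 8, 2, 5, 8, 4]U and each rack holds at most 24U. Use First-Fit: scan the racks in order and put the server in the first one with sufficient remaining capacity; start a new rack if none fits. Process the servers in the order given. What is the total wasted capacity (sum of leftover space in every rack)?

13U → rack 1 (remaining 11U)
10U → rack 1 (remaining 1U)
4U → rack 2 (remaining 20U)
20U → rack 2 (remaining 0U)
10U → rack 3 (remaining 14U)
12U → rack 3 (remaining 2U)
14U → rack 4 (remaining 10U)
5U → rack 4 (remaining 5U)
16U → rack 5 (remaining 8U)
8U → rack 5 (remaining 0U)
2U → rack 3 (remaining 0U)
5U → rack 4 (remaining 0U)
8U → rack 6 (remaining 16U)
4U → rack 6 (remaining 12U)
6 racks × 24U = 144U; used 131U; unused 13U.

13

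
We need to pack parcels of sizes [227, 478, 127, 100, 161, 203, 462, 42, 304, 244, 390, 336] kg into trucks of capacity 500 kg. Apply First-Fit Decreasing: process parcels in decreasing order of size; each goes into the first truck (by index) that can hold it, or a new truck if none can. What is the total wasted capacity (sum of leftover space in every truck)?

Sorted descending: 478, 462, 390, 336, 304, 244, 227, 203, 161, 127, 100, 42.
Put 478 kg in truck 1; 22 kg remain.
Put 462 kg in truck 2; 38 kg remain.
Put 390 kg in truck 3; 110 kg remain.
Put 336 kg in truck 4; 164 kg remain.
Put 304 kg in truck 5; 196 kg remain.
Put 244 kg in truck 6; 256 kg remain.
Put 227 kg in truck 6; 29 kg remain.
Put 203 kg in truck 7; 297 kg remain.
Put 161 kg in truck 4; 3 kg remain.
Put 127 kg in truck 5; 69 kg remain.
Put 100 kg in truck 3; 10 kg remain.
Put 42 kg in truck 5; 27 kg remain.
7 trucks × 500 kg = 3500 kg; used 3074 kg; unused 426 kg.

426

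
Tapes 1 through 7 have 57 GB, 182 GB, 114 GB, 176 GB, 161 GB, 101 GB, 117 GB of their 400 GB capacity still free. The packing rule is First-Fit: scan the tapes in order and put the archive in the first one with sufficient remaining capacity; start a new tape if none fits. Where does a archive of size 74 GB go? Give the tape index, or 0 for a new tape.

Tapes with room: tape 2 (182 GB), tape 3 (114 GB), tape 4 (176 GB), tape 5 (161 GB), tape 6 (101 GB), tape 7 (117 GB).
The first with room is tape 2.

2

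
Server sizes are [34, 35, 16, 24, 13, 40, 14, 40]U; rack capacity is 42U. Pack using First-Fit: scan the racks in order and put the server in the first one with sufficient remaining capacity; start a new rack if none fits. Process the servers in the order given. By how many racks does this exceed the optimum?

First-Fit: [34] [35] [16,24] [13,14] [40] [40] → 6 racks.
Total size 216U; any packing needs at least ⌈216/42⌉ = 6 racks.
So 6 is already optimal.

0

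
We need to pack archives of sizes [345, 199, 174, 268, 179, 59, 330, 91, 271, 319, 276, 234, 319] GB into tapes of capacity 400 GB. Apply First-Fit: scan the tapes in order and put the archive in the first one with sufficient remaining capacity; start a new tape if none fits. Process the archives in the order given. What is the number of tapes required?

10

345 GB → tape 1 (remaining 55 GB)
199 GB → tape 2 (remaining 201 GB)
174 GB → tape 2 (remaining 27 GB)
268 GB → tape 3 (remaining 132 GB)
179 GB → tape 4 (remaining 221 GB)
59 GB → tape 3 (remaining 73 GB)
330 GB → tape 5 (remaining 70 GB)
91 GB → tape 4 (remaining 130 GB)
271 GB → tape 6 (remaining 129 GB)
319 GB → tape 7 (remaining 81 GB)
276 GB → tape 8 (remaining 124 GB)
234 GB → tape 9 (remaining 166 GB)
319 GB → tape 10 (remaining 81 GB)
Final tapes: [345] [199,174] [268,59] [179,91] [330] [271] [319] [276] [234] [319].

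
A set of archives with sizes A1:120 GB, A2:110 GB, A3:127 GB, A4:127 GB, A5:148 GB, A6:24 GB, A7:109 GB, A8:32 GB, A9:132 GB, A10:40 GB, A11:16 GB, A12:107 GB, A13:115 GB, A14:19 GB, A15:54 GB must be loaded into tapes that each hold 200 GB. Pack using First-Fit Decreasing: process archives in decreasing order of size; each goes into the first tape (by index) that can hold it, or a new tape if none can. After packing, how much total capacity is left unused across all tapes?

520

Sorted descending: 148, 132, 127, 127, 120, 115, 110, 109, 107, 54, 40, 32, 24, 19, 16.
Put 148 GB in tape 1; 52 GB remain.
Put 132 GB in tape 2; 68 GB remain.
Put 127 GB in tape 3; 73 GB remain.
Put 127 GB in tape 4; 73 GB remain.
Put 120 GB in tape 5; 80 GB remain.
Put 115 GB in tape 6; 85 GB remain.
Put 110 GB in tape 7; 90 GB remain.
Put 109 GB in tape 8; 91 GB remain.
Put 107 GB in tape 9; 93 GB remain.
Put 54 GB in tape 2; 14 GB remain.
Put 40 GB in tape 1; 12 GB remain.
Put 32 GB in tape 3; 41 GB remain.
Put 24 GB in tape 3; 17 GB remain.
Put 19 GB in tape 4; 54 GB remain.
Put 16 GB in tape 3; 1 GB remain.
9 tapes × 200 GB = 1800 GB; used 1280 GB; unused 520 GB.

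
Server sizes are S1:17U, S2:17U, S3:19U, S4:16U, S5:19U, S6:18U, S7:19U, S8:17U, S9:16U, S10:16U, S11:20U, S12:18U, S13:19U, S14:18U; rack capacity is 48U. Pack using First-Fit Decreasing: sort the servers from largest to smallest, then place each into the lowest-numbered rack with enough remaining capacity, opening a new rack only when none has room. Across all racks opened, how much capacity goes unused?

87

Sorted descending: 20, 19, 19, 19, 19, 18, 18, 18, 17, 17, 17, 16, 16, 16.
Put 20U in rack 1; 28U remain.
Put 19U in rack 1; 9U remain.
Put 19U in rack 2; 29U remain.
Put 19U in rack 2; 10U remain.
Put 19U in rack 3; 29U remain.
Put 18U in rack 3; 11U remain.
Put 18U in rack 4; 30U remain.
Put 18U in rack 4; 12U remain.
Put 17U in rack 5; 31U remain.
Put 17U in rack 5; 14U remain.
Put 17U in rack 6; 31U remain.
Put 16U in rack 6; 15U remain.
Put 16U in rack 7; 32U remain.
Put 16U in rack 7; 16U remain.
7 racks × 48U = 336U; used 249U; unused 87U.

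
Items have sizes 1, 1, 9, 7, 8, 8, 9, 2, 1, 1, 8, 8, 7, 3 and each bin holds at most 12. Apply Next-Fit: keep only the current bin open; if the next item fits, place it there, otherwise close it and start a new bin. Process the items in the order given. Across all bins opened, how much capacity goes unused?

23

bin 1: place 1, 11 left
bin 1: place 1, 10 left
bin 1: place 9, 1 left
bin 2: place 7, 5 left
bin 3: place 8, 4 left
bin 4: place 8, 4 left
bin 5: place 9, 3 left
bin 5: place 2, 1 left
bin 5: place 1, 0 left
bin 6: place 1, 11 left
bin 6: place 8, 3 left
bin 7: place 8, 4 left
bin 8: place 7, 5 left
bin 8: place 3, 2 left
8 bins × 12 = 96; used 73; unused 23.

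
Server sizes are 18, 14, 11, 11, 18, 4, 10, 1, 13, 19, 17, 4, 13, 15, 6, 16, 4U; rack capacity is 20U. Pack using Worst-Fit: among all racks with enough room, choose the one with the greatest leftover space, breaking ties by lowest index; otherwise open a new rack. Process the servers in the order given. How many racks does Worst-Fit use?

rack 1: place 18U, 2U left
rack 2: place 14U, 6U left
rack 3: place 11U, 9U left
rack 4: place 11U, 9U left
rack 5: place 18U, 2U left
rack 3: place 4U, 5U left
rack 6: place 10U, 10U left
rack 6: place 1U, 9U left
rack 7: place 13U, 7U left
rack 8: place 19U, 1U left
rack 9: place 17U, 3U left
rack 4: place 4U, 5U left
rack 10: place 13U, 7U left
rack 11: place 15U, 5U left
rack 6: place 6U, 3U left
rack 12: place 16U, 4U left
rack 7: place 4U, 3U left

12 racks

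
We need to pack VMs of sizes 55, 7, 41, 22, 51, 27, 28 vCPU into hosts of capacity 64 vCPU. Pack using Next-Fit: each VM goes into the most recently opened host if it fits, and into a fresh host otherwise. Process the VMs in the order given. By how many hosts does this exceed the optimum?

0

Next-Fit: [55,7] [41,22] [51] [27,28] → 4 hosts.
Total size 231 vCPU; any packing needs at least ⌈231/64⌉ = 4 hosts.
So 4 is already optimal.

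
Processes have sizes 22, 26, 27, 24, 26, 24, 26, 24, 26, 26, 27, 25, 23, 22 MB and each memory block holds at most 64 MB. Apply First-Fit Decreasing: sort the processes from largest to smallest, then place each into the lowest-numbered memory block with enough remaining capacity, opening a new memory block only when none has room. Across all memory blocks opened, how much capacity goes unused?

100

Sorted descending: 27, 27, 26, 26, 26, 26, 26, 25, 24, 24, 24, 23, 22, 22.
memory block 1: place 27 MB, 37 MB left
memory block 1: place 27 MB, 10 MB left
memory block 2: place 26 MB, 38 MB left
memory block 2: place 26 MB, 12 MB left
memory block 3: place 26 MB, 38 MB left
memory block 3: place 26 MB, 12 MB left
memory block 4: place 26 MB, 38 MB left
memory block 4: place 25 MB, 13 MB left
memory block 5: place 24 MB, 40 MB left
memory block 5: place 24 MB, 16 MB left
memory block 6: place 24 MB, 40 MB left
memory block 6: place 23 MB, 17 MB left
memory block 7: place 22 MB, 42 MB left
memory block 7: place 22 MB, 20 MB left
7 memory blocks × 64 MB = 448 MB; used 348 MB; unused 100 MB.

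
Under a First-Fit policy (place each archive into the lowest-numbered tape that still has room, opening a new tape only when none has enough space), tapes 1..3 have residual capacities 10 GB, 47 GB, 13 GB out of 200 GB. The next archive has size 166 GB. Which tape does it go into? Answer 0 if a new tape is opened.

No tape has ≥ 166 GB free, so a new tape is opened.

0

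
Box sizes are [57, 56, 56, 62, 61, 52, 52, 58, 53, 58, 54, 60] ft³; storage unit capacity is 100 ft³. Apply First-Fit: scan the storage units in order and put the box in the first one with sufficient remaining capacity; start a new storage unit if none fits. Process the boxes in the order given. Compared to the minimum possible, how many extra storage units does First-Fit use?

First-Fit: [57] [56] [56] [62] [61] [52] [52] [58] [53] [58] [54] [60] → 12 storage units.
12 boxes exceed 50 ft³ (half the capacity), and no two of those can share a storage unit, so at least 12 storage units are needed.
So 12 is already optimal.

0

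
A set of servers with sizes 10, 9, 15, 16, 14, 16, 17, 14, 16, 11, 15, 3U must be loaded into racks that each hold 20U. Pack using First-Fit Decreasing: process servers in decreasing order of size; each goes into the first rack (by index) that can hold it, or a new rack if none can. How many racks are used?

10

Sorted descending: 17, 16, 16, 16, 15, 15, 14, 14, 11, 10, 9, 3.
17U → rack 1 (remaining 3U)
16U → rack 2 (remaining 4U)
16U → rack 3 (remaining 4U)
16U → rack 4 (remaining 4U)
15U → rack 5 (remaining 5U)
15U → rack 6 (remaining 5U)
14U → rack 7 (remaining 6U)
14U → rack 8 (remaining 6U)
11U → rack 9 (remaining 9U)
10U → rack 10 (remaining 10U)
9U → rack 9 (remaining 0U)
3U → rack 1 (remaining 0U)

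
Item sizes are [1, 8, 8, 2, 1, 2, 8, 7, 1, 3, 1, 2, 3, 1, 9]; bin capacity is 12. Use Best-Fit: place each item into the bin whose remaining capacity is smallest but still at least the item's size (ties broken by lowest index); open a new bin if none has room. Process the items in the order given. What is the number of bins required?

5

bin 1: place 1, 11 left
bin 1: place 8, 3 left
bin 2: place 8, 4 left
bin 1: place 2, 1 left
bin 1: place 1, 0 left
bin 2: place 2, 2 left
bin 3: place 8, 4 left
bin 4: place 7, 5 left
bin 2: place 1, 1 left
bin 3: place 3, 1 left
bin 2: place 1, 0 left
bin 4: place 2, 3 left
bin 4: place 3, 0 left
bin 3: place 1, 0 left
bin 5: place 9, 3 left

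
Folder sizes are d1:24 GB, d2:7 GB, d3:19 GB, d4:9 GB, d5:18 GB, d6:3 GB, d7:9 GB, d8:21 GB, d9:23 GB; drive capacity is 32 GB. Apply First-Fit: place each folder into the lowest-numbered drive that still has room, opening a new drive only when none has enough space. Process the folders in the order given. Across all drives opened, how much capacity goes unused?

27

drive 1: place d1 (24 GB), 8 GB left
drive 1: place d2 (7 GB), 1 GB left
drive 2: place d3 (19 GB), 13 GB left
drive 2: place d4 (9 GB), 4 GB left
drive 3: place d5 (18 GB), 14 GB left
drive 2: place d6 (3 GB), 1 GB left
drive 3: place d7 (9 GB), 5 GB left
drive 4: place d8 (21 GB), 11 GB left
drive 5: place d9 (23 GB), 9 GB left
5 drives × 32 GB = 160 GB; used 133 GB; unused 27 GB.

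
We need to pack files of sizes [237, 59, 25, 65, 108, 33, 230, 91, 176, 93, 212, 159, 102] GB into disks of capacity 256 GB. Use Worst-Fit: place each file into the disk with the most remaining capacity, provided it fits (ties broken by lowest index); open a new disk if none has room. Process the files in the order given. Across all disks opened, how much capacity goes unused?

458

disk 1: place 237 GB, 19 GB left
disk 2: place 59 GB, 197 GB left
disk 2: place 25 GB, 172 GB left
disk 2: place 65 GB, 107 GB left
disk 3: place 108 GB, 148 GB left
disk 3: place 33 GB, 115 GB left
disk 4: place 230 GB, 26 GB left
disk 3: place 91 GB, 24 GB left
disk 5: place 176 GB, 80 GB left
disk 2: place 93 GB, 14 GB left
disk 6: place 212 GB, 44 GB left
disk 7: place 159 GB, 97 GB left
disk 8: place 102 GB, 154 GB left
8 disks × 256 GB = 2048 GB; used 1590 GB; unused 458 GB.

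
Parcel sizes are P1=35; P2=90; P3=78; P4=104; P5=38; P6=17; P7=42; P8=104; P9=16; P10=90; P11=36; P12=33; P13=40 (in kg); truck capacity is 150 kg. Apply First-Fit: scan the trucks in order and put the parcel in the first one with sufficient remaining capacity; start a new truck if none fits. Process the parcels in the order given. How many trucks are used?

truck 1: place P1 (35 kg), 115 kg left
truck 1: place P2 (90 kg), 25 kg left
truck 2: place P3 (78 kg), 72 kg left
truck 3: place P4 (104 kg), 46 kg left
truck 2: place P5 (38 kg), 34 kg left
truck 1: place P6 (17 kg), 8 kg left
truck 3: place P7 (42 kg), 4 kg left
truck 4: place P8 (104 kg), 46 kg left
truck 2: place P9 (16 kg), 18 kg left
truck 5: place P10 (90 kg), 60 kg left
truck 4: place P11 (36 kg), 10 kg left
truck 5: place P12 (33 kg), 27 kg left
truck 6: place P13 (40 kg), 110 kg left
Final trucks: [35,90,17] [78,38,16] [104,42] [104,36] [90,33] [40].

6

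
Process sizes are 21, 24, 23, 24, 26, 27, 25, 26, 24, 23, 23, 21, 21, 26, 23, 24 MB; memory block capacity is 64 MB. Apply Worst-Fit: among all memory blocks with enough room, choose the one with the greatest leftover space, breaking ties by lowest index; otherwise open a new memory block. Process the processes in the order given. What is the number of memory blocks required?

8 memory blocks

Put 21 MB in memory block 1; 43 MB remain.
Put 24 MB in memory block 1; 19 MB remain.
Put 23 MB in memory block 2; 41 MB remain.
Put 24 MB in memory block 2; 17 MB remain.
Put 26 MB in memory block 3; 38 MB remain.
Put 27 MB in memory block 3; 11 MB remain.
Put 25 MB in memory block 4; 39 MB remain.
Put 26 MB in memory block 4; 13 MB remain.
Put 24 MB in memory block 5; 40 MB remain.
Put 23 MB in memory block 5; 17 MB remain.
Put 23 MB in memory block 6; 41 MB remain.
Put 21 MB in memory block 6; 20 MB remain.
Put 21 MB in memory block 7; 43 MB remain.
Put 26 MB in memory block 7; 17 MB remain.
Put 23 MB in memory block 8; 41 MB remain.
Put 24 MB in memory block 8; 17 MB remain.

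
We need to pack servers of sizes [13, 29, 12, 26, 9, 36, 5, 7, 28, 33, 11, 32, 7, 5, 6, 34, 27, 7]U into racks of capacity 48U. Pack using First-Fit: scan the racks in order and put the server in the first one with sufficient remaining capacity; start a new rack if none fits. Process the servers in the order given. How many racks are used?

8

13U → rack 1 (remaining 35U)
29U → rack 1 (remaining 6U)
12U → rack 2 (remaining 36U)
26U → rack 2 (remaining 10U)
9U → rack 2 (remaining 1U)
36U → rack 3 (remaining 12U)
5U → rack 1 (remaining 1U)
7U → rack 3 (remaining 5U)
28U → rack 4 (remaining 20U)
33U → rack 5 (remaining 15U)
11U → rack 4 (remaining 9U)
32U → rack 6 (remaining 16U)
7U → rack 4 (remaining 2U)
5U → rack 3 (remaining 0U)
6U → rack 5 (remaining 9U)
34U → rack 7 (remaining 14U)
27U → rack 8 (remaining 21U)
7U → rack 5 (remaining 2U)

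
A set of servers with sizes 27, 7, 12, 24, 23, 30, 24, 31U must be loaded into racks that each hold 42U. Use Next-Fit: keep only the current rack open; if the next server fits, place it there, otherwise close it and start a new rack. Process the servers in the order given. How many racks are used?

Put 27U in rack 1; 15U remain.
Put 7U in rack 1; 8U remain.
Put 12U in rack 2; 30U remain.
Put 24U in rack 2; 6U remain.
Put 23U in rack 3; 19U remain.
Put 30U in rack 4; 12U remain.
Put 24U in rack 5; 18U remain.
Put 31U in rack 6; 11U remain.
Final racks: [27,7] [12,24] [23] [30] [24] [31].

6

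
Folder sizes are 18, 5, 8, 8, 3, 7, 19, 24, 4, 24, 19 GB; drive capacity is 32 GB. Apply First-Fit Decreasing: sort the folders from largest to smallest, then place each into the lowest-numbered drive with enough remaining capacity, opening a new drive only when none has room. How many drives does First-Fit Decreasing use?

Sorted descending: 24, 24, 19, 19, 18, 8, 8, 7, 5, 4, 3.
Put 24 GB in drive 1; 8 GB remain.
Put 24 GB in drive 2; 8 GB remain.
Put 19 GB in drive 3; 13 GB remain.
Put 19 GB in drive 4; 13 GB remain.
Put 18 GB in drive 5; 14 GB remain.
Put 8 GB in drive 1; 0 GB remain.
Put 8 GB in drive 2; 0 GB remain.
Put 7 GB in drive 3; 6 GB remain.
Put 5 GB in drive 3; 1 GB remain.
Put 4 GB in drive 4; 9 GB remain.
Put 3 GB in drive 4; 6 GB remain.
Final drives: [24,8] [24,8] [19,7,5] [19,4,3] [18].

5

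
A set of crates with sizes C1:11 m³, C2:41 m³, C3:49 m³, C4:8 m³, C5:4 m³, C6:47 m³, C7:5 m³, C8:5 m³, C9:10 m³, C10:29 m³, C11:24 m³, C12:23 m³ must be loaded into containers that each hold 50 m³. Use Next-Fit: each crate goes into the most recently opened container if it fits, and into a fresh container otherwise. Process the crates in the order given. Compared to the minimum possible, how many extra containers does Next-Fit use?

Next-Fit: [11] [41] [49] [8,4] [47] [5,5,10,29] [24,23] → 7 containers.
Total size 256 m³; any packing needs at least ⌈256/50⌉ = 6 containers.
An optimal packing achieves that bound: [49] [47] [41,8] [29,11,10] [24,23] [5,5,4] → 6 containers.
Excess: 7 − 6 = 1.

1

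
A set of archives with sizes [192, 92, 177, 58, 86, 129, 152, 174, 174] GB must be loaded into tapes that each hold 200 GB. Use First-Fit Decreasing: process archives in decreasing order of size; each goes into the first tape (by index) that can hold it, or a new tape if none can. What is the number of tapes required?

7

Sorted descending: 192, 177, 174, 174, 152, 129, 92, 86, 58.
Put 192 GB in tape 1; 8 GB remain.
Put 177 GB in tape 2; 23 GB remain.
Put 174 GB in tape 3; 26 GB remain.
Put 174 GB in tape 4; 26 GB remain.
Put 152 GB in tape 5; 48 GB remain.
Put 129 GB in tape 6; 71 GB remain.
Put 92 GB in tape 7; 108 GB remain.
Put 86 GB in tape 7; 22 GB remain.
Put 58 GB in tape 6; 13 GB remain.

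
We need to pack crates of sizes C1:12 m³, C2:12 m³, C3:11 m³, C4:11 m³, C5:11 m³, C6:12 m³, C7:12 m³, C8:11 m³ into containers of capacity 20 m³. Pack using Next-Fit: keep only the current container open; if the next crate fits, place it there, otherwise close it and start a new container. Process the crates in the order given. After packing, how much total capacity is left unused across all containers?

68

Put C1 (12 m³) in container 1; 8 m³ remain.
Put C2 (12 m³) in container 2; 8 m³ remain.
Put C3 (11 m³) in container 3; 9 m³ remain.
Put C4 (11 m³) in container 4; 9 m³ remain.
Put C5 (11 m³) in container 5; 9 m³ remain.
Put C6 (12 m³) in container 6; 8 m³ remain.
Put C7 (12 m³) in container 7; 8 m³ remain.
Put C8 (11 m³) in container 8; 9 m³ remain.
8 containers × 20 m³ = 160 m³; used 92 m³; unused 68 m³.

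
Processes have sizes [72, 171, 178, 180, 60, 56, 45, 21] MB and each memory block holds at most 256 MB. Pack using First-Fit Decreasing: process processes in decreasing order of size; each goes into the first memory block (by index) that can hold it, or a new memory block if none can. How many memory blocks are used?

Sorted descending: 180, 178, 171, 72, 60, 56, 45, 21.
memory block 1: place 180 MB, 76 MB left
memory block 2: place 178 MB, 78 MB left
memory block 3: place 171 MB, 85 MB left
memory block 1: place 72 MB, 4 MB left
memory block 2: place 60 MB, 18 MB left
memory block 3: place 56 MB, 29 MB left
memory block 4: place 45 MB, 211 MB left
memory block 3: place 21 MB, 8 MB left

4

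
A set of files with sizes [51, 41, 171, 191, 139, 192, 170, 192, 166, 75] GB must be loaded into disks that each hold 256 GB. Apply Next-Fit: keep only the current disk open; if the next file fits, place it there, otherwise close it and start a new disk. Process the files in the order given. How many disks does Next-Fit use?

disk 1: place 51 GB, 205 GB left
disk 1: place 41 GB, 164 GB left
disk 2: place 171 GB, 85 GB left
disk 3: place 191 GB, 65 GB left
disk 4: place 139 GB, 117 GB left
disk 5: place 192 GB, 64 GB left
disk 6: place 170 GB, 86 GB left
disk 7: place 192 GB, 64 GB left
disk 8: place 166 GB, 90 GB left
disk 8: place 75 GB, 15 GB left

8 disks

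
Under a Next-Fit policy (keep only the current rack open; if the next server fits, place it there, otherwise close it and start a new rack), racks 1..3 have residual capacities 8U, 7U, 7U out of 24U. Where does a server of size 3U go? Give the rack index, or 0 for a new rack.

Next-Fit only looks at rack 3, which has 7U free.
3U fits there.

3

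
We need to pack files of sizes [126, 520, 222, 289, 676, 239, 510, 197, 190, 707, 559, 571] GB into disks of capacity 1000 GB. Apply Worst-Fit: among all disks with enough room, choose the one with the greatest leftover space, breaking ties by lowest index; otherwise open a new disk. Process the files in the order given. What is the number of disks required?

6

126 GB → disk 1 (remaining 874 GB)
520 GB → disk 1 (remaining 354 GB)
222 GB → disk 1 (remaining 132 GB)
289 GB → disk 2 (remaining 711 GB)
676 GB → disk 2 (remaining 35 GB)
239 GB → disk 3 (remaining 761 GB)
510 GB → disk 3 (remaining 251 GB)
197 GB → disk 3 (remaining 54 GB)
190 GB → disk 4 (remaining 810 GB)
707 GB → disk 4 (remaining 103 GB)
559 GB → disk 5 (remaining 441 GB)
571 GB → disk 6 (remaining 429 GB)
Final disks: [126,520,222] [289,676] [239,510,197] [190,707] [559] [571].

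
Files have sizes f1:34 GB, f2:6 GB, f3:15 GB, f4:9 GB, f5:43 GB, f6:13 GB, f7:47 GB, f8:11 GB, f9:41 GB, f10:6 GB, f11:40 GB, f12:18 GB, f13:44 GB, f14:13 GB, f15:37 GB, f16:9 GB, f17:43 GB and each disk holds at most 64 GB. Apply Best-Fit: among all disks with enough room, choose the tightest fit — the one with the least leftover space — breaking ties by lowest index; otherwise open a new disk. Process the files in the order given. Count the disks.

Put f1 (34 GB) in disk 1; 30 GB remain.
Put f2 (6 GB) in disk 1; 24 GB remain.
Put f3 (15 GB) in disk 1; 9 GB remain.
Put f4 (9 GB) in disk 1; 0 GB remain.
Put f5 (43 GB) in disk 2; 21 GB remain.
Put f6 (13 GB) in disk 2; 8 GB remain.
Put f7 (47 GB) in disk 3; 17 GB remain.
Put f8 (11 GB) in disk 3; 6 GB remain.
Put f9 (41 GB) in disk 4; 23 GB remain.
Put f10 (6 GB) in disk 3; 0 GB remain.
Put f11 (40 GB) in disk 5; 24 GB remain.
Put f12 (18 GB) in disk 4; 5 GB remain.
Put f13 (44 GB) in disk 6; 20 GB remain.
Put f14 (13 GB) in disk 6; 7 GB remain.
Put f15 (37 GB) in disk 7; 27 GB remain.
Put f16 (9 GB) in disk 5; 15 GB remain.
Put f17 (43 GB) in disk 8; 21 GB remain.

8 disks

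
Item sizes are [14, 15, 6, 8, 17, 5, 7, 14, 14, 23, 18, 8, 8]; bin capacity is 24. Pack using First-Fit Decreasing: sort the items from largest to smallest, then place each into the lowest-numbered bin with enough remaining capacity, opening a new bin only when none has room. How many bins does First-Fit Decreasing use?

Sorted descending: 23, 18, 17, 15, 14, 14, 14, 8, 8, 8, 7, 6, 5.
23 → bin 1 (remaining 1)
18 → bin 2 (remaining 6)
17 → bin 3 (remaining 7)
15 → bin 4 (remaining 9)
14 → bin 5 (remaining 10)
14 → bin 6 (remaining 10)
14 → bin 7 (remaining 10)
8 → bin 4 (remaining 1)
8 → bin 5 (remaining 2)
8 → bin 6 (remaining 2)
7 → bin 3 (remaining 0)
6 → bin 2 (remaining 0)
5 → bin 7 (remaining 5)

7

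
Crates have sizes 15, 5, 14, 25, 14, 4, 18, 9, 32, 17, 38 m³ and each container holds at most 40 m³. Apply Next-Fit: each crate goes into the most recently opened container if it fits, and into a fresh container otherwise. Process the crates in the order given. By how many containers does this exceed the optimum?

1

Next-Fit: [15,5,14] [25,14] [4,18,9] [32] [17] [38] → 6 containers.
Total size 191 m³; any packing needs at least ⌈191/40⌉ = 5 containers.
An optimal packing achieves that bound: [38] [32,5] [25,15] [18,17,4] [14,14,9] → 5 containers.
Excess: 6 − 5 = 1.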